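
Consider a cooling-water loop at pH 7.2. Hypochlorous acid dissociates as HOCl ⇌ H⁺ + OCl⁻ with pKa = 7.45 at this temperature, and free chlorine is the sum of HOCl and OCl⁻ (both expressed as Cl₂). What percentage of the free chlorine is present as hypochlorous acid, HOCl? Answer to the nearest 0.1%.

64.0%

[OCl⁻]/[HOCl] = 10^(pH − pKa) = 10^(7.2 − 7.45) = 10^-0.25 = 0.5623.
Fraction as HOCl = 1 / (1 + 0.5623) = 0.6401.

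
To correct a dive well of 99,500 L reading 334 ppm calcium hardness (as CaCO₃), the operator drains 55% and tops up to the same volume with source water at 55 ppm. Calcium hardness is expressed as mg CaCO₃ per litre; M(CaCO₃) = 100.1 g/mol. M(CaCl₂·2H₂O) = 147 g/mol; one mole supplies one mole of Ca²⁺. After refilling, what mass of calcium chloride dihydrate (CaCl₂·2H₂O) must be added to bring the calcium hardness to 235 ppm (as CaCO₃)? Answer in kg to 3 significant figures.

After draining 55% and refilling: 334 × 0.45 + 55 × 0.55 = 180.55 ppm.
Deficit to target: 235 − 180.55 = 54.45 mg/L.
As CaCO₃: 54.45 mg/L × 99,500 L = 5418 g; ÷ 100.1 = 54.12 mol Ca²⁺.
Mass: 54.12 × 147 = 7956 g.

7.96 kg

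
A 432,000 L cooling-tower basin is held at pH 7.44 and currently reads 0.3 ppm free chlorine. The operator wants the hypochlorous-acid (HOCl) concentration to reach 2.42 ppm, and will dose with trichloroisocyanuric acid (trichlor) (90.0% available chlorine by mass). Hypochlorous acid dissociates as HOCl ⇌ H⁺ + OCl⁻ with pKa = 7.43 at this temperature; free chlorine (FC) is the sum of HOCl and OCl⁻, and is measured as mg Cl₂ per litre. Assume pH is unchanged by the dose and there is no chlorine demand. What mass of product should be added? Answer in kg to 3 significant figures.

[OCl⁻]/[HOCl] = 10^(pH − pKa) = 10^(7.44 − 7.43) = 1.023; fraction as HOCl = 1/(1 + 1.023) = 0.4942.
Free chlorine required for 2.42 ppm HOCl: 2.42 / 0.4942 = 4.896 ppm.
FC to add: 4.896 − 0.3 = 4.596 mg/L as Cl₂.
Cl₂ equivalent: 4.596 mg/L × 432,000 L = 1986 g.
Product at 90.0% available Cl: 1986 / 0.9 = 2206 g.

2.21 kg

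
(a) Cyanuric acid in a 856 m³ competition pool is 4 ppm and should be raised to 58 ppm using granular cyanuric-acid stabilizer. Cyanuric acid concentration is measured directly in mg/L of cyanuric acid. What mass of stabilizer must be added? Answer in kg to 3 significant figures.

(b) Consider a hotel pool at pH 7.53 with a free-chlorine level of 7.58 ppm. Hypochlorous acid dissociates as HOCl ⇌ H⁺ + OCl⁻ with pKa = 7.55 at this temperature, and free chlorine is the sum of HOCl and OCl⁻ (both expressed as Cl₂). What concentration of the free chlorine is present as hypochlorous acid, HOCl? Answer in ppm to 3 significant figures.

(a) Volume: 856 m³ = 856,000 L.
(a) CYA to add: (58 − 4) = 54 mg/L × 856,000 L = 46,220 g cyanuric acid.

(b) [OCl⁻]/[HOCl] = 10^(pH − pKa) = 10^(7.53 − 7.55) = 10^-0.02 = 0.955.
(b) Fraction as HOCl = 1 / (1 + 0.955) = 0.5115.
(b) HOCl = 0.5115 × 7.58 ppm = 3.877 ppm.

(a) 46.2 kg; (b) 3.88 ppm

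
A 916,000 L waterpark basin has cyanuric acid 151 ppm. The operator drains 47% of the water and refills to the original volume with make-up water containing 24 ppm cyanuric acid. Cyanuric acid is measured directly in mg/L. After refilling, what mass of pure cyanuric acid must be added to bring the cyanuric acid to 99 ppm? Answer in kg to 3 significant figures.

After draining 47% and refilling: 151 × 0.53 + 24 × 0.47 = 91.31 ppm.
Deficit to target: 99 − 91.31 = 7.69 mg/L.
Mass: 7.69 mg/L × 916,000 L = 7044 g cyanuric acid.

7.04 kg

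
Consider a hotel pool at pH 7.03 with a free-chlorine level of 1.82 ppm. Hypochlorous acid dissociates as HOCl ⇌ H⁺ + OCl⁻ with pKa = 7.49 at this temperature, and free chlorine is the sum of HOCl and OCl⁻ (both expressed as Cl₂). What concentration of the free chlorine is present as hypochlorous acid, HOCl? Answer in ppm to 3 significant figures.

[OCl⁻]/[HOCl] = 10^(pH − pKa) = 10^(7.03 − 7.49) = 10^-0.46 = 0.3467.
Fraction as HOCl = 1 / (1 + 0.3467) = 0.7425.
HOCl = 0.7425 × 1.82 ppm = 1.351 ppm.

1.35 ppm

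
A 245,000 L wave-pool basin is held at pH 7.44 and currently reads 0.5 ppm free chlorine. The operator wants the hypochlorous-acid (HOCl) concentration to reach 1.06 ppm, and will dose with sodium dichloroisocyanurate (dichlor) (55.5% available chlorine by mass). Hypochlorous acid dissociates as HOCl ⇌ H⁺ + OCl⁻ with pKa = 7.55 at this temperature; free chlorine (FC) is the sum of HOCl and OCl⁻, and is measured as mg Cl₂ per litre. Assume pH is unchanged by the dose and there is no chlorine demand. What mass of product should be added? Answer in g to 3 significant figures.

[OCl⁻]/[HOCl] = 10^(pH − pKa) = 10^(7.44 − 7.55) = 0.7762; fraction as HOCl = 1/(1 + 0.7762) = 0.563.
Free chlorine required for 1.06 ppm HOCl: 1.06 / 0.563 = 1.883 ppm.
FC to add: 1.883 − 0.5 = 1.383 mg/L as Cl₂.
Cl₂ equivalent: 1.383 mg/L × 245,000 L = 338.8 g.
Product at 55.5% available Cl: 338.8 / 0.555 = 610.4 g.

610 g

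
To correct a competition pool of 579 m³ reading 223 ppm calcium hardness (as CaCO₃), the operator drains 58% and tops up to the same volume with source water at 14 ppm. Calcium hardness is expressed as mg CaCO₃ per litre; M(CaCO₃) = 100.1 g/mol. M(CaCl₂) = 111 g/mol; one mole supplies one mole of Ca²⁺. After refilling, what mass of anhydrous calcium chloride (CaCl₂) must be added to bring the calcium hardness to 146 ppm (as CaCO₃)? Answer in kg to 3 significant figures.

Volume: 579 m³ = 579,000 L.
After draining 58% and refilling: 223 × 0.42 + 14 × 0.58 = 101.78 ppm.
Deficit to target: 146 − 101.78 = 44.22 mg/L.
As CaCO₃: 44.22 mg/L × 579,000 L = 25,600 g; ÷ 100.1 = 255.8 mol Ca²⁺.
Mass: 255.8 × 111 = 28,390 g.

28.4 kg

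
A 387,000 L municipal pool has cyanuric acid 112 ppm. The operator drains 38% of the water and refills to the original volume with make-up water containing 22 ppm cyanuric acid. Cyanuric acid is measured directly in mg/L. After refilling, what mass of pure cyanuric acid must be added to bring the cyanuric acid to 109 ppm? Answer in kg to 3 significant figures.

12.1 kg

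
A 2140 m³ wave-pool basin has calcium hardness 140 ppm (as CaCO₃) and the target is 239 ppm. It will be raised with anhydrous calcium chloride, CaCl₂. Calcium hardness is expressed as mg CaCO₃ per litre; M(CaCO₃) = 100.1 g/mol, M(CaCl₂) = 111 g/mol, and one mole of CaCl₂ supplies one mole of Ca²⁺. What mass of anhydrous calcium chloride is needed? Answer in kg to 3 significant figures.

Volume: 2140 m³ = 2,140,000 L.
Hardness to add: (239 − 140) = 99 mg/L as CaCO₃ × 2,140,000 L = 211,900 g as CaCO₃.
Moles of Ca²⁺ (1 mol Ca²⁺ ≡ 1 mol CaCO₃): 211,900 / 100.1 g/mol = 2116 mol.
Mass of CaCl₂: 2116 × 111 = 234,900 g.

235 kg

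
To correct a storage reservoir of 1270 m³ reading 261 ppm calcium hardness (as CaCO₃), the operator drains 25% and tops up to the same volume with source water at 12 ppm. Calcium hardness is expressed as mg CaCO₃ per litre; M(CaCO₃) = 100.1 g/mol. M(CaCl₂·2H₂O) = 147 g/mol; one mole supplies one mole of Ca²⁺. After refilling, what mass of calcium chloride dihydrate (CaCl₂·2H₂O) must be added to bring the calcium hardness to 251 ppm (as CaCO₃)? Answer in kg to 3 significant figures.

97.4 kg

Volume: 1270 m³ = 1,270,000 L.
After draining 25% and refilling: 261 × 0.75 + 12 × 0.25 = 198.75 ppm.
Deficit to target: 251 − 198.75 = 52.25 mg/L.
As CaCO₃: 52.25 mg/L × 1,270,000 L = 66,360 g; ÷ 100.1 = 662.9 mol Ca²⁺.
Mass: 662.9 × 147 = 97,450 g.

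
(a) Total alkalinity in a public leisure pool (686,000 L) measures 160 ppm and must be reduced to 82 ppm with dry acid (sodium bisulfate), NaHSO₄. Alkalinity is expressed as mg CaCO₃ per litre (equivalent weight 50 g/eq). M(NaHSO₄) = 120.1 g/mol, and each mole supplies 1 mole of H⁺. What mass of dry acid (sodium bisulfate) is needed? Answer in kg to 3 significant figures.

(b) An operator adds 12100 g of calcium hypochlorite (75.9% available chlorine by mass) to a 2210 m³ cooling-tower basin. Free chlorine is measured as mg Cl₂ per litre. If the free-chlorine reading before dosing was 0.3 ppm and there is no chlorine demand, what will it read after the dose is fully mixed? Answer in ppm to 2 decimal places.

(a) Alkalinity to neutralize: (160 − 82) = 78 mg/L as CaCO₃ × 686,000 L = 53,510 g as CaCO₃.
(a) Equivalents of H⁺ required: 53,510 ÷ 50 g/eq = 1070 eq = 1070 mol NaHSO₄.
(a) Mass of NaHSO₄: 1070 × 120.1 = 128,500 g.

(b) Volume: 2210 m³ = 2,210,000 L.
(b) Available chlorine delivered: 12,100 g × 0.759 = 9184 g as Cl₂.
(b) Concentration rise: 9184 g / 2,210,000 L = 4.156 mg/L = 4.16 ppm.
(b) Final FC: 0.3 + 4.16 = 4.46 ppm.

(a) 129 kg; (b) 4.46 ppm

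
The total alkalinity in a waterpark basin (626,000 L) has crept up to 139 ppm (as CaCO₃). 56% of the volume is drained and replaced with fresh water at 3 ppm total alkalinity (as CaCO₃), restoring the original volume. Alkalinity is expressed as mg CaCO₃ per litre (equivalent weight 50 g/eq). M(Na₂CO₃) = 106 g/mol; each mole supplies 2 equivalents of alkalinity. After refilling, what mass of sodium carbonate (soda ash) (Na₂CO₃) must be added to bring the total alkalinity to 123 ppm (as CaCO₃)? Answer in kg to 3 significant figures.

After draining 56% and refilling: 139 × 0.44 + 3 × 0.56 = 62.84 ppm.
Deficit to target: 123 − 62.84 = 60.16 mg/L.
As CaCO₃: 60.16 mg/L × 626,000 L = 37,660 g; ÷ 50 g/eq ÷ 2 = 376.6 mol Na₂CO₃.
Mass: 376.6 × 106 = 39,920 g.

39.9 kg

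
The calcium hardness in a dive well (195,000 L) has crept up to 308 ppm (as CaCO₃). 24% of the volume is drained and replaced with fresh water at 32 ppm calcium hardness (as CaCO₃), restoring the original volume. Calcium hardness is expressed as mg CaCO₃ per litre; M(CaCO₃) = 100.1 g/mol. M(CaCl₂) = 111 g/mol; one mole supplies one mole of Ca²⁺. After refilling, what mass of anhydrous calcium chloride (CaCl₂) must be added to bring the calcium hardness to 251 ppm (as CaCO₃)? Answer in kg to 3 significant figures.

After draining 24% and refilling: 308 × 0.76 + 32 × 0.24 = 241.76 ppm.
Deficit to target: 251 − 241.76 = 9.24 mg/L.
As CaCO₃: 9.24 mg/L × 195,000 L = 1802 g; ÷ 100.1 = 18 mol Ca²⁺.
Mass: 18 × 111 = 1998 g.

2.00 kg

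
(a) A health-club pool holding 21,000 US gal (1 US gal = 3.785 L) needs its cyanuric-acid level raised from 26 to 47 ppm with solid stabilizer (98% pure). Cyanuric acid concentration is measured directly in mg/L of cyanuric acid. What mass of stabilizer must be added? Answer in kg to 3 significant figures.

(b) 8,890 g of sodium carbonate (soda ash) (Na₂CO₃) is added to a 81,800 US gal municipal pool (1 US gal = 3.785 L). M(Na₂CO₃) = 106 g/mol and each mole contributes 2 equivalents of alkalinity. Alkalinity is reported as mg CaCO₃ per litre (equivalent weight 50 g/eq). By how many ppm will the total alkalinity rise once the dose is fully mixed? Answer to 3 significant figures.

(a) 1.70 kg; (b) 27.1 ppm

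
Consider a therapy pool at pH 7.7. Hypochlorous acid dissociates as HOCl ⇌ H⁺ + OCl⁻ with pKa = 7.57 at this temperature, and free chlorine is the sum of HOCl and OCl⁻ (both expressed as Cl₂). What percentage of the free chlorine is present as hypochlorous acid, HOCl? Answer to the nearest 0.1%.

42.6%

[OCl⁻]/[HOCl] = 10^(pH − pKa) = 10^(7.7 − 7.57) = 10^0.13 = 1.349.
Fraction as HOCl = 1 / (1 + 1.349) = 0.4257.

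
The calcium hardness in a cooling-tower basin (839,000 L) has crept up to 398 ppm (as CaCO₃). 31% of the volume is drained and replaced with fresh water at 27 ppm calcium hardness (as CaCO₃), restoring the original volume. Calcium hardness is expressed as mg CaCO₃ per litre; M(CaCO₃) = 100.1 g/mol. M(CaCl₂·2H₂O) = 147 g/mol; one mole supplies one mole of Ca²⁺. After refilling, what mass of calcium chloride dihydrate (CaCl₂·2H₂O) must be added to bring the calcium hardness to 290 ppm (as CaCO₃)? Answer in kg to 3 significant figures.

After draining 31% and refilling: 398 × 0.69 + 27 × 0.31 = 282.99 ppm.
Deficit to target: 290 − 282.99 = 7.01 mg/L.
As CaCO₃: 7.01 mg/L × 839,000 L = 5881 g; ÷ 100.1 = 58.76 mol Ca²⁺.
Mass: 58.76 × 147 = 8637 g.

8.64 kg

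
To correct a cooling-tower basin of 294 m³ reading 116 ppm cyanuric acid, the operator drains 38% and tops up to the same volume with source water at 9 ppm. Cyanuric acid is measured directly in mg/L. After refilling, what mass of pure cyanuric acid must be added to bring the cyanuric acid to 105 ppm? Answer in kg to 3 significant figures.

8.72 kg

Volume: 294 m³ = 294,000 L.
After draining 38% and refilling: 116 × 0.62 + 9 × 0.38 = 75.34 ppm.
Deficit to target: 105 − 75.34 = 29.66 mg/L.
Mass: 29.66 mg/L × 294,000 L = 8720 g cyanuric acid.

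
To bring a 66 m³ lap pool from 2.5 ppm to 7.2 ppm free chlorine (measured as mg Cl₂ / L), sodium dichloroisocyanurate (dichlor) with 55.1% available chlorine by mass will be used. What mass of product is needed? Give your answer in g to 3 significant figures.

Volume: 66 m³ = 66,000 L.
Chlorine deficit: 7.2 − 2.5 = 4.7 ppm = 4.7 mg/L as Cl₂.
Cl₂ equivalent needed: 4.7 mg/L × 66,000 L = 310,200 mg = 310.2 g.
Product at 55.1% available chlorine: 310.2 / 0.551 = 563 g.

563 g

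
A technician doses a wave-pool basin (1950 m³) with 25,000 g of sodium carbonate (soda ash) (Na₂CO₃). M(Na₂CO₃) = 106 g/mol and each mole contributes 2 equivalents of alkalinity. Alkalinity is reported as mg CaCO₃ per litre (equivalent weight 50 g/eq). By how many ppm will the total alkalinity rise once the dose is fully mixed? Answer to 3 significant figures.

Volume: 1950 m³ = 1,950,000 L.
Moles of Na₂CO₃: 25,000 g ÷ 106 g/mol = 235.8 mol → 471.7 eq of alkalinity.
As CaCO₃: 471.7 eq × 50 g/eq = 23,580 g.
Rise: 23,580 g / 1,950,000 L × 1000 = 12.09 mg/L.

12.1 ppm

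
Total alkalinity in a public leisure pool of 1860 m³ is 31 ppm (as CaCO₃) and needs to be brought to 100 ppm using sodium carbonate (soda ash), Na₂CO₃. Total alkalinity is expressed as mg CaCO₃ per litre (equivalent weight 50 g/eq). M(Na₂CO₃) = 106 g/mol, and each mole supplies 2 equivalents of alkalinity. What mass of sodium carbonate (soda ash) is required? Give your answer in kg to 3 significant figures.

136 kg

Volume: 1860 m³ = 1,860,000 L.
Alkalinity to add: (100 − 31) = 69 mg/L as CaCO₃ × 1,860,000 L = 128,300 g as CaCO₃.
Equivalents: 128,300 g ÷ 50 g/eq = 2567 eq.
Each mole of Na₂CO₃ supplies 2 eq, so 2567 / 2 = 1283 mol.
Mass: 1283 mol × 106 g/mol = 136,000 g.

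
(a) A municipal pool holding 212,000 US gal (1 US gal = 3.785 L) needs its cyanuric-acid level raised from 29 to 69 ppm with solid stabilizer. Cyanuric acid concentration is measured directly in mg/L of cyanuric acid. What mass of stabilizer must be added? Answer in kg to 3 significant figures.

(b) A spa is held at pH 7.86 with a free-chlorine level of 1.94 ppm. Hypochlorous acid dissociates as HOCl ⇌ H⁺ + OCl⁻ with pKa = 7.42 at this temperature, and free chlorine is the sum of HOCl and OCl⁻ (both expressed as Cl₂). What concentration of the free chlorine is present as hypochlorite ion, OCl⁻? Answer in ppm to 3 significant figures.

(a) Volume: 212,000 US gal × 3.785 L/gal = 802,420 L.
(a) CYA to add: (69 − 29) = 40 mg/L × 802,420 L = 32,100 g cyanuric acid.

(b) [OCl⁻]/[HOCl] = 10^(pH − pKa) = 10^(7.86 − 7.42) = 10^0.44 = 2.754.
(b) Fraction as HOCl = 1 / (1 + 2.754) = 0.2664.
(b) OCl⁻ = (1 − 0.2664) × 1.94 ppm = 1.423 ppm.

(a) 32.1 kg; (b) 1.42 ppm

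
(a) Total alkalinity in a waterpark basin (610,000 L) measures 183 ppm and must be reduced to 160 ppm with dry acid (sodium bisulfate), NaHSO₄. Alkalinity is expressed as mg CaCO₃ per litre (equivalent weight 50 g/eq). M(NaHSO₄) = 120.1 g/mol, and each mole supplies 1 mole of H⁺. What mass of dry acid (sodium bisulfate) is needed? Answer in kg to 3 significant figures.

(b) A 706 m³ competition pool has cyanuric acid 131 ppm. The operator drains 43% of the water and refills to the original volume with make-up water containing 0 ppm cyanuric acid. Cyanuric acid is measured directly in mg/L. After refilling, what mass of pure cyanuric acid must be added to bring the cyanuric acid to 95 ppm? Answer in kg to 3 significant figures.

(a) 33.7 kg; (b) 14.4 kg

(a) Alkalinity to neutralize: (183 − 160) = 23 mg/L as CaCO₃ × 610,000 L = 14,030 g as CaCO₃.
(a) Equivalents of H⁺ required: 14,030 ÷ 50 g/eq = 280.6 eq = 280.6 mol NaHSO₄.
(a) Mass of NaHSO₄: 280.6 × 120.1 = 33,700 g.

(b) Volume: 706 m³ = 706,000 L.
(b) After draining 43% and refilling: 131 × 0.57 + 0 × 0.43 = 74.67 ppm.
(b) Deficit to target: 95 − 74.67 = 20.33 mg/L.
(b) Mass: 20.33 mg/L × 706,000 L = 14,350 g cyanuric acid.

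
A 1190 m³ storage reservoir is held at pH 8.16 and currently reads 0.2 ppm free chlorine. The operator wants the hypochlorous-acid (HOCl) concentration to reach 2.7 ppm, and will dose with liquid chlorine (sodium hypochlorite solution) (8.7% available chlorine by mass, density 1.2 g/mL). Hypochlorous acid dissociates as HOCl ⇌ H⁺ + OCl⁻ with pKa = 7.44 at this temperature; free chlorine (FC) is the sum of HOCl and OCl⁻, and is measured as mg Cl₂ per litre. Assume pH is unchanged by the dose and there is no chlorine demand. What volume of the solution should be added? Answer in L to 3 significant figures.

190 L

Volume: 1190 m³ = 1,190,000 L.
[OCl⁻]/[HOCl] = 10^(pH − pKa) = 10^(8.16 − 7.44) = 5.248; fraction as HOCl = 1/(1 + 5.248) = 0.16.
Free chlorine required for 2.7 ppm HOCl: 2.7 / 0.16 = 16.87 ppm.
FC to add: 16.87 − 0.2 = 16.67 mg/L as Cl₂.
Cl₂ equivalent: 16.67 mg/L × 1,190,000 L = 19,840 g.
Product at 8.7% available Cl: 19,840 / 0.087 = 228,000 g.
Volume: 228,000 g ÷ 1.2 g/mL = 190,000 mL.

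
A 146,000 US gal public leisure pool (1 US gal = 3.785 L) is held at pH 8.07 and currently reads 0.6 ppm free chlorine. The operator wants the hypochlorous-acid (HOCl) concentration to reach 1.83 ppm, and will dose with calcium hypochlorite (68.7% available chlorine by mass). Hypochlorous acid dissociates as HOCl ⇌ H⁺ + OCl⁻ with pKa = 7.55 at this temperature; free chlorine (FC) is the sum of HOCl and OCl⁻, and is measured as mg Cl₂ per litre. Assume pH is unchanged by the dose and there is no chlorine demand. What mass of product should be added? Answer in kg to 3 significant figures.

5.86 kg

Volume: 146,000 US gal × 3.785 L/gal = 552,610 L.
[OCl⁻]/[HOCl] = 10^(pH − pKa) = 10^(8.07 − 7.55) = 3.311; fraction as HOCl = 1/(1 + 3.311) = 0.2319.
Free chlorine required for 1.83 ppm HOCl: 1.83 / 0.2319 = 7.89 ppm.
FC to add: 7.89 − 0.6 = 7.29 mg/L as Cl₂.
Cl₂ equivalent: 7.29 mg/L × 552,610 L = 4028 g.
Product at 68.7% available Cl: 4028 / 0.687 = 5864 g.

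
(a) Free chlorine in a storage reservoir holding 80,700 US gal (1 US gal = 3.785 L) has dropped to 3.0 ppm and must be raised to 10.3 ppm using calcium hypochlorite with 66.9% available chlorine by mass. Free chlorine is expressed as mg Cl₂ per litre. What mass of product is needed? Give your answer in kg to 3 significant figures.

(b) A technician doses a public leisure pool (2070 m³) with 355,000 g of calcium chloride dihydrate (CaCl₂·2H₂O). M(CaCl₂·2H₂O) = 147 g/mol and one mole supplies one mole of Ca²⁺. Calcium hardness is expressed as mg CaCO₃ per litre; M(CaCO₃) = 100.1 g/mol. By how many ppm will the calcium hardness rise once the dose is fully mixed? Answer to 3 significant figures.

(a) 3.33 kg; (b) 117 ppm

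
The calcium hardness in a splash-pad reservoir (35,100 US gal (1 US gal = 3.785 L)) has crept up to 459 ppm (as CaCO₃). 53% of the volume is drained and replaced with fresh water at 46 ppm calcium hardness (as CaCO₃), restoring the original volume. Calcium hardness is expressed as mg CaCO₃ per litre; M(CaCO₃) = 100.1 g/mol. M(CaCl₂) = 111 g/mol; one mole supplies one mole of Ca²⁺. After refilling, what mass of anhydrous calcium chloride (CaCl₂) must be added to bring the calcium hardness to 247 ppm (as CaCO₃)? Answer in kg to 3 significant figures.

Volume: 35,100 US gal × 3.785 L/gal = 132,854 L.
After draining 53% and refilling: 459 × 0.47 + 46 × 0.53 = 240.11 ppm.
Deficit to target: 247 − 240.11 = 6.89 mg/L.
As CaCO₃: 6.89 mg/L × 132,854 L = 915.4 g; ÷ 100.1 = 9.144 mol Ca²⁺.
Mass: 9.144 × 111 = 1015 g.

1.02 kg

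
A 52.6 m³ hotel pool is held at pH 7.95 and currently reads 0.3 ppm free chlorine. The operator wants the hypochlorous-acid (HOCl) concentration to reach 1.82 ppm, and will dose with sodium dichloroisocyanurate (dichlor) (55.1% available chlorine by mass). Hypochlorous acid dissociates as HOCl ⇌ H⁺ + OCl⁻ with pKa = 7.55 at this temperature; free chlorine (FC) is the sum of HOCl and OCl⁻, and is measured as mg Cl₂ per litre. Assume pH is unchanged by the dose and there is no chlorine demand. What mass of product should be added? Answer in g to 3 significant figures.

582 g

Volume: 52.6 m³ = 52,600 L.
[OCl⁻]/[HOCl] = 10^(pH − pKa) = 10^(7.95 − 7.55) = 2.512; fraction as HOCl = 1/(1 + 2.512) = 0.2847.
Free chlorine required for 1.82 ppm HOCl: 1.82 / 0.2847 = 6.392 ppm.
FC to add: 6.392 − 0.3 = 6.092 mg/L as Cl₂.
Cl₂ equivalent: 6.092 mg/L × 52,600 L = 320.4 g.
Product at 55.1% available Cl: 320.4 / 0.551 = 581.5 g.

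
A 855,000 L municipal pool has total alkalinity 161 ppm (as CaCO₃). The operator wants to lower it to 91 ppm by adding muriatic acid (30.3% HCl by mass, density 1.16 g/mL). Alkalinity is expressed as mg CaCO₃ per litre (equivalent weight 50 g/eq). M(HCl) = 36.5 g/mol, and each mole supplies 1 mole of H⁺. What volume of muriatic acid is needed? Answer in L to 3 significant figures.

124 L

Alkalinity to neutralize: (161 − 91) = 70 mg/L as CaCO₃ × 855,000 L = 59,850 g as CaCO₃.
Equivalents of H⁺ required: 59,850 ÷ 50 g/eq = 1197 eq = 1197 mol HCl.
Mass of HCl: 1197 × 36.5 = 43,690 g.
Mass of 30.3% solution: 43,690 / 0.303 = 144,200 g.
Volume: 144,200 g ÷ 1.16 g/mL = 124,300 mL.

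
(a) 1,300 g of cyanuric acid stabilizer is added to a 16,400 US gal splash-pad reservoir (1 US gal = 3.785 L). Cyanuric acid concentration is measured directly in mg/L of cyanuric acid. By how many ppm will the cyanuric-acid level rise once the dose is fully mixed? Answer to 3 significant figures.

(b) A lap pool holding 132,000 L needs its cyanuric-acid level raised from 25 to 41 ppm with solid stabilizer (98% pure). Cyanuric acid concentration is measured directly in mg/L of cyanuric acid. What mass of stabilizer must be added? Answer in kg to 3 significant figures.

(a) 20.9 ppm; (b) 2.16 kg

(a) Volume: 16,400 US gal × 3.785 L/gal = 62,074 L.
(a) Rise: 1,300 g / 62,074 L × 1000 = 20.94 mg/L.

(b) CYA to add: (41 − 25) = 16 mg/L × 132,000 L = 2112 g cyanuric acid.
(b) At 98% purity: 2112 / 0.98 = 2155 g product.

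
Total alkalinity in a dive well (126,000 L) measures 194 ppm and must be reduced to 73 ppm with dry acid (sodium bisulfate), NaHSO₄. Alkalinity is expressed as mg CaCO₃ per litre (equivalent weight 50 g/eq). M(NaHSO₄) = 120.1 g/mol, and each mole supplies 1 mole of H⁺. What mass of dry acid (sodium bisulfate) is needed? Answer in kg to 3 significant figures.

36.6 kg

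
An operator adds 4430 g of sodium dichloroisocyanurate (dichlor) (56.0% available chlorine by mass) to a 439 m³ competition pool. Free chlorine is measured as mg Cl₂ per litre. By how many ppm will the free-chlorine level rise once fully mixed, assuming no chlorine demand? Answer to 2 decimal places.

5.65 ppm

Volume: 439 m³ = 439,000 L.
Available chlorine delivered: 4430 g × 0.56 = 2481 g as Cl₂.
Concentration rise: 2481 g / 439,000 L = 5.651 mg/L = 5.65 ppm.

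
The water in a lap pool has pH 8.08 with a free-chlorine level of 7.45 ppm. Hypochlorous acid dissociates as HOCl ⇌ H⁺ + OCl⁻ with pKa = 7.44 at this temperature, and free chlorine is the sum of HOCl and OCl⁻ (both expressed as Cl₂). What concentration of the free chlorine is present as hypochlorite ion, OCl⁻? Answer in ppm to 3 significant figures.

[OCl⁻]/[HOCl] = 10^(pH − pKa) = 10^(8.08 − 7.44) = 10^0.64 = 4.365.
Fraction as HOCl = 1 / (1 + 4.365) = 0.1864.
OCl⁻ = (1 − 0.1864) × 7.45 ppm = 6.061 ppm.

6.06 ppm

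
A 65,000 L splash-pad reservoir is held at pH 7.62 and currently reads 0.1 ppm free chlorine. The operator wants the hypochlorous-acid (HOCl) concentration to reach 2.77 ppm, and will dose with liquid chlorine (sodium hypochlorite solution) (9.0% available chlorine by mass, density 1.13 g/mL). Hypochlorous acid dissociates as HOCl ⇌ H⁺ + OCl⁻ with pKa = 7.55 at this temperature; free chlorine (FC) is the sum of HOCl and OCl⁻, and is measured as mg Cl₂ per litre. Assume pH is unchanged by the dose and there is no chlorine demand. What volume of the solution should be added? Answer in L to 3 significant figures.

3.79 L

[OCl⁻]/[HOCl] = 10^(pH − pKa) = 10^(7.62 − 7.55) = 1.175; fraction as HOCl = 1/(1 + 1.175) = 0.4598.
Free chlorine required for 2.77 ppm HOCl: 2.77 / 0.4598 = 6.024 ppm.
FC to add: 6.024 − 0.1 = 5.924 mg/L as Cl₂.
Cl₂ equivalent: 5.924 mg/L × 65,000 L = 385.1 g.
Product at 9.0% available Cl: 385.1 / 0.09 = 4279 g.
Volume: 4279 g ÷ 1.13 g/mL = 3787 mL.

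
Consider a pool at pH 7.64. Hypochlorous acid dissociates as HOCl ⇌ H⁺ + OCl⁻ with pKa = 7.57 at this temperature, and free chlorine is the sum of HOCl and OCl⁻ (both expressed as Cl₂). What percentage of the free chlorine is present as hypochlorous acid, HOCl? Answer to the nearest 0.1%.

46.0%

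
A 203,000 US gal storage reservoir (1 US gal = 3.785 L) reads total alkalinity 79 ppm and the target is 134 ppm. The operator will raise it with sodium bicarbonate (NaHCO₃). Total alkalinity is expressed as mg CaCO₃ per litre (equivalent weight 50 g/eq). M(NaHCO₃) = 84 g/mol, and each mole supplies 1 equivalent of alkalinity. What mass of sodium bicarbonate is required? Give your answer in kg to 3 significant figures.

71.0 kg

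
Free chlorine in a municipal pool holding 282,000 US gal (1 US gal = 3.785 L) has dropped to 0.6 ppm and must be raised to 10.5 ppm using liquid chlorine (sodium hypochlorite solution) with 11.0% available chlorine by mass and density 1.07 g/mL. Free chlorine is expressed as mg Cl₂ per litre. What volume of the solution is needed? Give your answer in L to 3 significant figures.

89.8 L

Volume: 282,000 US gal × 3.785 L/gal = 1,067,370 L.
Chlorine deficit: 10.5 − 0.6 = 9.9 ppm = 9.9 mg/L as Cl₂.
Cl₂ equivalent needed: 9.9 mg/L × 1,067,370 L = 10,570,000 mg = 10,570 g.
Product at 11.0% available chlorine: 10,570 / 0.11 = 96,060 g.
Volume at density 1.07 g/mL: 96,060 g ÷ 1.07 g/mL = 89,780 mL.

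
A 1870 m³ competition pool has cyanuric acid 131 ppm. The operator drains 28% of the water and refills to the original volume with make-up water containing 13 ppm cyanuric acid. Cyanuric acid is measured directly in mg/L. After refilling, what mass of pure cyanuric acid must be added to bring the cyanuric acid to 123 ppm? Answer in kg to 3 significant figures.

46.8 kg

Volume: 1870 m³ = 1,870,000 L.
After draining 28% and refilling: 131 × 0.72 + 13 × 0.28 = 97.96 ppm.
Deficit to target: 123 − 97.96 = 25.04 mg/L.
Mass: 25.04 mg/L × 1,870,000 L = 46,820 g cyanuric acid.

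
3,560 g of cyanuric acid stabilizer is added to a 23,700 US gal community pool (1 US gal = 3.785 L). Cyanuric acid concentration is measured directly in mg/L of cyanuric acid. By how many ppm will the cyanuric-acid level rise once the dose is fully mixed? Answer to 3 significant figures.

Volume: 23,700 US gal × 3.785 L/gal = 89,704 L.
Rise: 3,560 g / 89,704 L × 1000 = 39.69 mg/L.

39.7 ppm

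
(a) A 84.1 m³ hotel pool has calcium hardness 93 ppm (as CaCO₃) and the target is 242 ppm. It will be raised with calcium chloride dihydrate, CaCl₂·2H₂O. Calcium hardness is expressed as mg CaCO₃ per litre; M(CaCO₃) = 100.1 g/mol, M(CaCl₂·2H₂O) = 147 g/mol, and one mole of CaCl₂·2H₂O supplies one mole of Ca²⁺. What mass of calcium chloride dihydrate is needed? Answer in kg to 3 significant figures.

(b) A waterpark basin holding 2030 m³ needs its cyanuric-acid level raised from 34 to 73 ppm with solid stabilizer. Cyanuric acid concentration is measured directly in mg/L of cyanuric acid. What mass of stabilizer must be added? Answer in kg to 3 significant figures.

(a) Volume: 84.1 m³ = 84,100 L.
(a) Hardness to add: (242 − 93) = 149 mg/L as CaCO₃ × 84,100 L = 12,530 g as CaCO₃.
(a) Moles of Ca²⁺ (1 mol Ca²⁺ ≡ 1 mol CaCO₃): 12,530 / 100.1 g/mol = 125.2 mol.
(a) Mass of CaCl₂·2H₂O: 125.2 × 147 = 18,400 g.

(b) Volume: 2030 m³ = 2,030,000 L.
(b) CYA to add: (73 − 34) = 39 mg/L × 2,030,000 L = 79,170 g cyanuric acid.

(a) 18.4 kg; (b) 79.2 kg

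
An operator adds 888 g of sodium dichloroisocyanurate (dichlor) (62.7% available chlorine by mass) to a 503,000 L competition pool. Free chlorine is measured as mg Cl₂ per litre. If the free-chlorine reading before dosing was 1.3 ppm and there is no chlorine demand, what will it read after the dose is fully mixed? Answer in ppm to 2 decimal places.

2.41 ppm

Available chlorine delivered: 888 g × 0.627 = 556.8 g as Cl₂.
Concentration rise: 556.8 g / 503,000 L = 1.107 mg/L = 1.11 ppm.
Final FC: 1.3 + 1.11 = 2.41 ppm.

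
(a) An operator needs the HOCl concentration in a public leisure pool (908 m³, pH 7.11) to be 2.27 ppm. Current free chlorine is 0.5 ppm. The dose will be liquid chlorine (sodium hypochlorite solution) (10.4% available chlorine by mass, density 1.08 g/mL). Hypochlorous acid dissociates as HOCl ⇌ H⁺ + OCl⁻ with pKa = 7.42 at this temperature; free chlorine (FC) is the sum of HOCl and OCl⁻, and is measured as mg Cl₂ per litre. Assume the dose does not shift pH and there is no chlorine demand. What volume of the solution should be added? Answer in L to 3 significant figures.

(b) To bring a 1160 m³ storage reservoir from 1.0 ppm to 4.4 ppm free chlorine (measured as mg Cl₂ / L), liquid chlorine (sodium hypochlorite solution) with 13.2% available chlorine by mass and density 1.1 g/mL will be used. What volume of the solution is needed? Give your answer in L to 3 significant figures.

(a) 23.3 L; (b) 27.2 L

(a) Volume: 908 m³ = 908,000 L.
(a) [OCl⁻]/[HOCl] = 10^(pH − pKa) = 10^(7.11 − 7.42) = 0.4898; fraction as HOCl = 1/(1 + 0.4898) = 0.6712.
(a) Free chlorine required for 2.27 ppm HOCl: 2.27 / 0.6712 = 3.382 ppm.
(a) FC to add: 3.382 − 0.5 = 2.882 mg/L as Cl₂.
(a) Cl₂ equivalent: 2.882 mg/L × 908,000 L = 2617 g.
(a) Product at 10.4% available Cl: 2617 / 0.104 = 25,160 g.
(a) Volume: 25,160 g ÷ 1.08 g/mL = 23,300 mL.

(b) Volume: 1160 m³ = 1,160,000 L.
(b) Chlorine deficit: 4.4 − 1.0 = 3.4 ppm = 3.4 mg/L as Cl₂.
(b) Cl₂ equivalent needed: 3.4 mg/L × 1,160,000 L = 3,944,000 mg = 3944 g.
(b) Product at 13.2% available chlorine: 3944 / 0.132 = 29,880 g.
(b) Volume at density 1.1 g/mL: 29,880 g ÷ 1.1 g/mL = 27,160 mL.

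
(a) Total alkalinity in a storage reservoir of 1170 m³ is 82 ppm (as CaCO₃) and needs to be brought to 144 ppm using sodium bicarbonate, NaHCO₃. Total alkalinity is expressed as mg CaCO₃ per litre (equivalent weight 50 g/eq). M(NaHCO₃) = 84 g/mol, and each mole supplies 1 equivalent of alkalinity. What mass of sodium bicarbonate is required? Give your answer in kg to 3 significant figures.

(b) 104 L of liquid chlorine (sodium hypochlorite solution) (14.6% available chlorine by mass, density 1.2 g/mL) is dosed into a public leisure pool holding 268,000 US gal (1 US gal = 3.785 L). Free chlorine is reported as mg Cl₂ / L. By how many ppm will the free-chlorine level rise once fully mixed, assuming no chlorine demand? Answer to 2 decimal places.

(a) Volume: 1170 m³ = 1,170,000 L.
(a) Alkalinity to add: (144 − 82) = 62 mg/L as CaCO₃ × 1,170,000 L = 72,540 g as CaCO₃.
(a) Equivalents: 72,540 g ÷ 50 g/eq = 1451 eq.
(a) NaHCO₃ supplies 1 eq per mole → 1451 mol.
(a) Mass: 1451 mol × 84 g/mol = 121,900 g.

(b) Volume: 268,000 US gal × 3.785 L/gal = 1,014,380 L.
(b) Mass of solution: 104 L × 1000 mL/L × 1.2 g/mL = 124,800 g.
(b) Available chlorine delivered: 124,800 g × 0.146 = 18,220 g as Cl₂.
(b) Concentration rise: 18,220 g / 1,014,380 L = 17.96 mg/L = 17.96 ppm.

(a) 122 kg; (b) 17.96 ppm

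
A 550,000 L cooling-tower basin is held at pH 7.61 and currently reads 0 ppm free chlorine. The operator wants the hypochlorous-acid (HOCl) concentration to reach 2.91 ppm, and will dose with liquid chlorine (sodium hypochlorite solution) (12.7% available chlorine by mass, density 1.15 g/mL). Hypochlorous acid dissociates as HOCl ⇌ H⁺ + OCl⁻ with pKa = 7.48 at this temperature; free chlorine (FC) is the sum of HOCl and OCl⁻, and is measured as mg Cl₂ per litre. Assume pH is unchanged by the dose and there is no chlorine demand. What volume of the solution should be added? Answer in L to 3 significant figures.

[OCl⁻]/[HOCl] = 10^(pH − pKa) = 10^(7.61 − 7.48) = 1.349; fraction as HOCl = 1/(1 + 1.349) = 0.4257.
Free chlorine required for 2.91 ppm HOCl: 2.91 / 0.4257 = 6.835 ppm.
FC to add: 6.835 − 0 = 6.835 mg/L as Cl₂.
Cl₂ equivalent: 6.835 mg/L × 550,000 L = 3760 g.
Product at 12.7% available Cl: 3760 / 0.127 = 29,600 g.
Volume: 29,600 g ÷ 1.15 g/mL = 25,740 mL.

25.7 L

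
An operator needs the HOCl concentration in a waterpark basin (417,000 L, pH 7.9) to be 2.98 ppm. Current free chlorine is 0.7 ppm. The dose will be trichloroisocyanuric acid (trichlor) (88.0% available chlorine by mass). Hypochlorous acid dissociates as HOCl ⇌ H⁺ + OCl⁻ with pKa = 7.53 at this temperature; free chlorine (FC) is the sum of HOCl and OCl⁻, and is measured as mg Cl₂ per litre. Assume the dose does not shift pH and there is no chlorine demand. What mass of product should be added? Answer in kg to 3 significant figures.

4.39 kg

[OCl⁻]/[HOCl] = 10^(pH − pKa) = 10^(7.9 − 7.53) = 2.344; fraction as HOCl = 1/(1 + 2.344) = 0.299.
Free chlorine required for 2.98 ppm HOCl: 2.98 / 0.299 = 9.966 ppm.
FC to add: 9.966 − 0.7 = 9.266 mg/L as Cl₂.
Cl₂ equivalent: 9.266 mg/L × 417,000 L = 3864 g.
Product at 88.0% available Cl: 3864 / 0.88 = 4391 g.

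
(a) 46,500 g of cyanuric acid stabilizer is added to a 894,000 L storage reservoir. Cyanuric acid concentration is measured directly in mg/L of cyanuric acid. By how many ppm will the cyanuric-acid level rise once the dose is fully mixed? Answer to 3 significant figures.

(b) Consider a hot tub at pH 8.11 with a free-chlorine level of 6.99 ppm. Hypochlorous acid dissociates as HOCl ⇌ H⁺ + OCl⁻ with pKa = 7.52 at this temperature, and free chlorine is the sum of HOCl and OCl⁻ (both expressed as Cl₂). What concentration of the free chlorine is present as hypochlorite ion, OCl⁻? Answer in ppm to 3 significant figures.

(a) Rise: 46,500 g / 894,000 L × 1000 = 52.01 mg/L.

(b) [OCl⁻]/[HOCl] = 10^(pH − pKa) = 10^(8.11 − 7.52) = 10^0.59 = 3.89.
(b) Fraction as HOCl = 1 / (1 + 3.89) = 0.2045.
(b) OCl⁻ = (1 − 0.2045) × 6.99 ppm = 5.561 ppm.

(a) 52.0 ppm; (b) 5.56 ppm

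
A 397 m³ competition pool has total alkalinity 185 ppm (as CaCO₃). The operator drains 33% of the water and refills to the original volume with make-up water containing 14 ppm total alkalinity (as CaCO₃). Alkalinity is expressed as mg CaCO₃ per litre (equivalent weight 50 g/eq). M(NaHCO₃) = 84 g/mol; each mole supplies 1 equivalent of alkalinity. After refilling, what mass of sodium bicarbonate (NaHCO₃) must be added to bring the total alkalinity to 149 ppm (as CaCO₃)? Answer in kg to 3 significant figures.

Volume: 397 m³ = 397,000 L.
After draining 33% and refilling: 185 × 0.67 + 14 × 0.33 = 128.57 ppm.
Deficit to target: 149 − 128.57 = 20.43 mg/L.
As CaCO₃: 20.43 mg/L × 397,000 L = 8111 g; ÷ 50 g/eq ÷ 1 = 162.2 mol NaHCO₃.
Mass: 162.2 × 84 = 13,630 g.

13.6 kg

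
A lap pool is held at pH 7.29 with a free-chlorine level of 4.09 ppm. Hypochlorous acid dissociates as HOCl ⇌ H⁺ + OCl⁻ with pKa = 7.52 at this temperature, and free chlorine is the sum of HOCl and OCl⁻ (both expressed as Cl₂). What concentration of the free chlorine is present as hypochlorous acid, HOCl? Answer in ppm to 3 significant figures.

[OCl⁻]/[HOCl] = 10^(pH − pKa) = 10^(7.29 − 7.52) = 10^-0.23 = 0.5888.
Fraction as HOCl = 1 / (1 + 0.5888) = 0.6294.
HOCl = 0.6294 × 4.09 ppm = 2.574 ppm.

2.57 ppm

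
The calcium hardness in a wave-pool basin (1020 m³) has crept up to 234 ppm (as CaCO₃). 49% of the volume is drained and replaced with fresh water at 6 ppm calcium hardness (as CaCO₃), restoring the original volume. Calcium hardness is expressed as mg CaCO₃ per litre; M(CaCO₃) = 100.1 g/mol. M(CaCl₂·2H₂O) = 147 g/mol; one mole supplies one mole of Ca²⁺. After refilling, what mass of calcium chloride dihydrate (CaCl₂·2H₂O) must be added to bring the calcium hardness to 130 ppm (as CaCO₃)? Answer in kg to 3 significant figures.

Volume: 1020 m³ = 1,020,000 L.
After draining 49% and refilling: 234 × 0.51 + 6 × 0.49 = 122.28 ppm.
Deficit to target: 130 − 122.28 = 7.72 mg/L.
As CaCO₃: 7.72 mg/L × 1,020,000 L = 7874 g; ÷ 100.1 = 78.67 mol Ca²⁺.
Mass: 78.67 × 147 = 11,560 g.

11.6 kg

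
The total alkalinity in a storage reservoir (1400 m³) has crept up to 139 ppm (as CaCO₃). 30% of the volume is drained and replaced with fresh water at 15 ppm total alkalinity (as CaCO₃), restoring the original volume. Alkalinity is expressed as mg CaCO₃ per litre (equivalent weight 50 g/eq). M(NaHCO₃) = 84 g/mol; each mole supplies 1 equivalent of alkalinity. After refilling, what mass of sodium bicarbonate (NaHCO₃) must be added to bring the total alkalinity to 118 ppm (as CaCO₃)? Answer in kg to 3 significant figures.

Volume: 1400 m³ = 1,400,000 L.
After draining 30% and refilling: 139 × 0.70 + 15 × 0.30 = 101.8 ppm.
Deficit to target: 118 − 101.8 = 16.2 mg/L.
As CaCO₃: 16.2 mg/L × 1,400,000 L = 22,680 g; ÷ 50 g/eq ÷ 1 = 453.6 mol NaHCO₃.
Mass: 453.6 × 84 = 38,100 g.

38.1 kg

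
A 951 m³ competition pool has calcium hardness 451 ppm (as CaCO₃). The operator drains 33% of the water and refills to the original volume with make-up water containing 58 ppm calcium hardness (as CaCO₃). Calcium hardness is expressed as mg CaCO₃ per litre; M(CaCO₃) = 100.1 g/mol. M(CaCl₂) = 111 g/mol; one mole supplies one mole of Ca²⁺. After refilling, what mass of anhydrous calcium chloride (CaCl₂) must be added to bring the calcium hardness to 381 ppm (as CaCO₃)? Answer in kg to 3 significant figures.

62.9 kg

Volume: 951 m³ = 951,000 L.
After draining 33% and refilling: 451 × 0.67 + 58 × 0.33 = 321.31 ppm.
Deficit to target: 381 − 321.31 = 59.69 mg/L.
As CaCO₃: 59.69 mg/L × 951,000 L = 56,770 g; ÷ 100.1 = 567.1 mol Ca²⁺.
Mass: 567.1 × 111 = 62,950 g.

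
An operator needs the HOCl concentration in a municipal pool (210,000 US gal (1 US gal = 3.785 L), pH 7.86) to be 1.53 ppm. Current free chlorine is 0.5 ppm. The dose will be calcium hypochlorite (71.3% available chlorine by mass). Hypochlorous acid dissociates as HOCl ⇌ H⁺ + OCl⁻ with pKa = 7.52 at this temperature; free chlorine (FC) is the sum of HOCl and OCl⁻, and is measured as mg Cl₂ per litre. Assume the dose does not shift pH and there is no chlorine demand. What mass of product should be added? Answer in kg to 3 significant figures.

Volume: 210,000 US gal × 3.785 L/gal = 794,850 L.
[OCl⁻]/[HOCl] = 10^(pH − pKa) = 10^(7.86 − 7.52) = 2.188; fraction as HOCl = 1/(1 + 2.188) = 0.3137.
Free chlorine required for 1.53 ppm HOCl: 1.53 / 0.3137 = 4.877 ppm.
FC to add: 4.877 − 0.5 = 4.377 mg/L as Cl₂.
Cl₂ equivalent: 4.377 mg/L × 794,850 L = 3479 g.
Product at 71.3% available Cl: 3479 / 0.713 = 4880 g.

4.88 kg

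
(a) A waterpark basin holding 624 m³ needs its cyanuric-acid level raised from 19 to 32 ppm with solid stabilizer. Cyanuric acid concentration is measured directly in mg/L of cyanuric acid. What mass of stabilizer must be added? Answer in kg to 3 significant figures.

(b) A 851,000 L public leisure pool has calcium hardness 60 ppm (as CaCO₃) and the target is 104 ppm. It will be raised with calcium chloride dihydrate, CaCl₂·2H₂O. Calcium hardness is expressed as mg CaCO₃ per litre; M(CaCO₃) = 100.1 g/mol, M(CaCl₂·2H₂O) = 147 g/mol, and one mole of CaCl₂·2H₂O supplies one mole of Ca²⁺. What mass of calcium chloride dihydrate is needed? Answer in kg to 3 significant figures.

(a) Volume: 624 m³ = 624,000 L.
(a) CYA to add: (32 − 19) = 13 mg/L × 624,000 L = 8112 g cyanuric acid.

(b) Hardness to add: (104 − 60) = 44 mg/L as CaCO₃ × 851,000 L = 37,440 g as CaCO₃.
(b) Moles of Ca²⁺ (1 mol Ca²⁺ ≡ 1 mol CaCO₃): 37,440 / 100.1 g/mol = 374.1 mol.
(b) Mass of CaCl₂·2H₂O: 374.1 × 147 = 54,990 g.

(a) 8.11 kg; (b) 55.0 kg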